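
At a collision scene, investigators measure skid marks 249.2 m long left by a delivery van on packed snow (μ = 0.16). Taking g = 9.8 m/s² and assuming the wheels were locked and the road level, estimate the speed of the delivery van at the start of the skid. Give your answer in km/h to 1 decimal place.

Initial speed ≈ 100.6 km/h

Deceleration a = μg = 0.16 × 9.8 = 1.568 m/s².
v = √(2a·d) = √(2 × 1.568 × 249.2) = √781.491 = 27.9552 m/s.
= 27.9552 × 3.6 = 100.639 km/h.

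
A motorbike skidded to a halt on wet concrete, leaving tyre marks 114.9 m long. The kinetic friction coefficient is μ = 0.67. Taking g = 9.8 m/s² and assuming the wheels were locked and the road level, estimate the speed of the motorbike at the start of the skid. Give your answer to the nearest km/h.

Initial speed ≈ 140 km/h

Deceleration a = μg = 0.67 × 9.8 = 6.566 m/s².
v = √(2a·d) = √(2 × 6.566 × 114.9) = √1508.867 = 38.8441 m/s.
= 38.8441 × 3.6 = 139.839 km/h.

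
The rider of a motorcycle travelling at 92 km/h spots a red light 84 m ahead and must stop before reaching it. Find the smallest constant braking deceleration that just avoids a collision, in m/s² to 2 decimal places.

Required deceleration ≈ 3.89 m/s²

92 km/h ÷ 3.6 = 25.5556 m/s.
v² = 2a·d ⇒ a = v²/(2d) = 25.5556² / (2 × 84.000) = 653.089 / 168.000 = 3.8874 m/s².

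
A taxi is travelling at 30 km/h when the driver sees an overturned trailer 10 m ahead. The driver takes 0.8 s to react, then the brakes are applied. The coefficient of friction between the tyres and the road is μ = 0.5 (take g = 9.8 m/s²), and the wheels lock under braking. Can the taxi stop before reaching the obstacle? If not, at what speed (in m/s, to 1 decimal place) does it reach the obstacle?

30 km/h ÷ 3.6 = 8.3333 m/s.
a = μg = 0.5 × 9.8 = 4.900 m/s².
Reaction distance = 8.3333 × 0.8 = 6.667 m.
Braking distance needed to stop: v²/(2a) = 69.444 / 9.800 = 7.086 m, so total needed = 6.667 + 7.086 = 13.753 m > 10 m — it cannot stop.
Distance remaining when braking begins: 10 − 6.667 = 3.333 m.
v² = v₀² − 2a·d = 69.444 − 2 × 4.900 × 3.333 = 36.781 m²/s².
v = √36.781 = 6.065 m/s.

No — it strikes the obstacle at 6.1 m/s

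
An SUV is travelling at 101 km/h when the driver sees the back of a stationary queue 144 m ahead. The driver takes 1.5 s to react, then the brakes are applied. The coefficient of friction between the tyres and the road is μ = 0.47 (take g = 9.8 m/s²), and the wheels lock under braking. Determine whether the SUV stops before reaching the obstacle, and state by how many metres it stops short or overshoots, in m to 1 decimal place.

101 km/h ÷ 3.6 = 28.0556 m/s.
a = μg = 0.47 × 9.8 = 4.606 m/s².
Reaction distance = 28.0556 × 1.5 = 42.083 m.
Braking distance = v²/(2a) = 787.117 / 9.212 = 85.445 m.
Total stopping distance = 42.083 + 85.445 = 127.528 m, vs 144 m available — it stops with 144 − 127.528 = 16.472 m to spare.

Yes — it stops 16.5 m short of the obstacle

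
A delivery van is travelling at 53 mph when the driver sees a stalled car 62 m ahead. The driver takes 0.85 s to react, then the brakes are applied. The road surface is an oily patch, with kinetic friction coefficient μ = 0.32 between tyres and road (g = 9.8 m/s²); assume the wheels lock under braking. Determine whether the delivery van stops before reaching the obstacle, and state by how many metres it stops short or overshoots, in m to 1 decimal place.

No — it overshoots by 47.6 m

53 mph × 0.44704 = 23.6931 m/s.
a = μg = 0.32 × 9.8 = 3.136 m/s².
Reaction distance = 23.6931 × 0.85 = 20.139 m.
Braking distance = v²/(2a) = 561.363 / 6.272 = 89.503 m.
Total stopping distance = 20.139 + 89.503 = 109.642 m, vs 62 m available — it cannot stop in time and overshoots by 109.642 − 62 = 47.642 m.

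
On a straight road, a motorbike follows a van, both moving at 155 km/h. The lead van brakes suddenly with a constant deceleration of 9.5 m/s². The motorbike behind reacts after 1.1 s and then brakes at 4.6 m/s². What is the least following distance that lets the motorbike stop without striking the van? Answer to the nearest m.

Minimum gap ≈ 151 m

155 km/h ÷ 3.6 = 43.0556 m/s.
Leader travels v²/(2a_L) = 1853.785 / 19.000 = 97.568 m before stopping.
Follower covers v·t_r = 43.0556 × 1.1 = 47.361 m while reacting, then v²/(2a_F) = 1853.785 / 9.200 = 201.498 m while braking, for a total of 47.361 + 201.498 = 248.859 m.
Since a_F ≤ a_L and the follower starts braking later, the follower is never slower than the leader, so the closest approach is when both have stopped.
Minimum gap = 248.859 − 97.568 = 151.291 m.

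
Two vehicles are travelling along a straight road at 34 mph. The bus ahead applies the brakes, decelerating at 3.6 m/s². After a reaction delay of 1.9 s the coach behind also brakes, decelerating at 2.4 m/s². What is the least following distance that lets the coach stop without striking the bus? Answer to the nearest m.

34 mph × 0.44704 = 15.1994 m/s.
Leader travels v²/(2a_L) = 231.022 / 7.200 = 32.086 m before stopping.
Follower covers v·t_r = 15.1994 × 1.9 = 28.879 m while reacting, then v²/(2a_F) = 231.022 / 4.800 = 48.130 m while braking, for a total of 28.879 + 48.130 = 77.009 m.
Since a_F ≤ a_L and the follower starts braking later, the follower is never slower than the leader, so the closest approach is when both have stopped.
Minimum gap = 77.009 − 32.086 = 44.923 m.

Minimum gap ≈ 45 m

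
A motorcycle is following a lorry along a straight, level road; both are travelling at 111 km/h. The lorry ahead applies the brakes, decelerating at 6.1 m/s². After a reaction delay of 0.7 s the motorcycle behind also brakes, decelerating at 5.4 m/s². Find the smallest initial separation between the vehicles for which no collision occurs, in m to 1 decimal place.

Minimum gap ≈ 31.7 m

111 km/h ÷ 3.6 = 30.8333 m/s.
Leader travels v²/(2a_L) = 950.692 / 12.200 = 77.926 m before stopping.
Follower covers v·t_r = 30.8333 × 0.7 = 21.583 m while reacting, then v²/(2a_F) = 950.692 / 10.800 = 88.027 m while braking, for a total of 21.583 + 88.027 = 109.610 m.
Since a_F ≤ a_L and the follower starts braking later, the follower is never slower than the leader, so the closest approach is when both have stopped.
Minimum gap = 109.610 − 77.926 = 31.684 m.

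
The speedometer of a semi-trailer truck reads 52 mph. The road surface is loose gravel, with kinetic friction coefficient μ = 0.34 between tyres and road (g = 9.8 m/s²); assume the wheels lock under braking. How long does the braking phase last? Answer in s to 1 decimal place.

52 mph × 0.44704 = 23.2461 m/s.
a = μg = 0.34 × 9.8 = 3.332 m/s².
Braking time = v/a = 23.2461 / 3.332 = 6.977 s.

Braking time ≈ 7.0 s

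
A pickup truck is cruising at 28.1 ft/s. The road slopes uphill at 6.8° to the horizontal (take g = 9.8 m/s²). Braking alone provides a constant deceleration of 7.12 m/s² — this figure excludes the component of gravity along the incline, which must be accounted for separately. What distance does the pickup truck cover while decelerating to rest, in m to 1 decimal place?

28.1 ft/s × 0.3048 = 8.5649 m/s.
Gravity along the uphill slope adds to the braking deceleration: a_eff = 7.120 + 9.8·sin 6.8° = 7.120 + 1.160 = 8.280 m/s².
Braking distance = v²/(2a) = 8.5649² / (2 × 8.280) = 73.358 / 16.560 = 4.430 m.

Braking distance ≈ 4.4 m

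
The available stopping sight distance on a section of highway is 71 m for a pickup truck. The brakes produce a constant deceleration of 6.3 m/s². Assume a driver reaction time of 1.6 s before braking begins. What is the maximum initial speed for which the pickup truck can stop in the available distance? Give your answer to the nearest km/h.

Stopping distance: v·t_r + v²/(2a) = 71 with t_r = 1.6 s and a = 6.300 m/s².
So v² + 20.160 v − 894.60 = 0.
Positive root: v = −a·t_r + √((a·t_r)² + 2a·d) = −10.080 + √(101.606 + 894.60) = 21.4827 m/s.
21.4827 m/s × 3.6 = 77.338 km/h.

Maximum speed ≈ 77 km/h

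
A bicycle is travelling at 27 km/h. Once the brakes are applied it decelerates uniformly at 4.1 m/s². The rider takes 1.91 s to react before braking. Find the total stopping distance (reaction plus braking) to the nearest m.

Total stopping distance ≈ 21 m

27 km/h ÷ 3.6 = 7.5000 m/s.
Reaction distance = v·t_r = 7.5000 × 1.91 = 14.325 m.
Braking distance = v²/(2a) = 7.5000² / (2 × 4.100) = 56.250 / 8.200 = 6.860 m.
Total = 14.325 + 6.860 = 21.185 m.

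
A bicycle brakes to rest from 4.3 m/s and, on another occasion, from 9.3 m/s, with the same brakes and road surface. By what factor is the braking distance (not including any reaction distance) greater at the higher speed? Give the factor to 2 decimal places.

Factor ≈ 4.68

Braking distance d = v²/(2a), so with a fixed, d ∝ v².
Factor = (9.3/4.3)² = 2.1628² = 4.6777.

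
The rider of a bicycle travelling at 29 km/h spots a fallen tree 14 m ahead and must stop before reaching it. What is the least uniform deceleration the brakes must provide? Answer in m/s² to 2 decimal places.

29 km/h ÷ 3.6 = 8.0556 m/s.
v² = 2a·d ⇒ a = v²/(2d) = 8.0556² / (2 × 14.000) = 64.893 / 28.000 = 2.3176 m/s².

Required deceleration ≈ 2.32 m/s²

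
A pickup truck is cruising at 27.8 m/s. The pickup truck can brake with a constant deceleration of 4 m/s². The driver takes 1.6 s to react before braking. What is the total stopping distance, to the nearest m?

Total stopping distance ≈ 141 m

Reaction distance = v·t_r = 27.8000 × 1.6 = 44.480 m.
Braking distance = v²/(2a) = 27.8000² / (2 × 4.000) = 772.840 / 8.000 = 96.605 m.
Total = 44.480 + 96.605 = 141.085 m.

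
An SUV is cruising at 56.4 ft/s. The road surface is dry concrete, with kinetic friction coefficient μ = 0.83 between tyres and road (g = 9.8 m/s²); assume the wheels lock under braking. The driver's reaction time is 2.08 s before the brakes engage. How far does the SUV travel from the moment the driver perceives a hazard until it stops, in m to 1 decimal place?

56.4 ft/s × 0.3048 = 17.1907 m/s.
a = μg = 0.83 × 9.8 = 8.134 m/s².
Reaction distance = v·t_r = 17.1907 × 2.08 = 35.757 m.
Braking distance = v²/(2a) = 17.1907² / (2 × 8.134) = 295.520 / 16.268 = 18.166 m.
Total = 35.757 + 18.166 = 53.923 m.

Total stopping distance ≈ 53.9 m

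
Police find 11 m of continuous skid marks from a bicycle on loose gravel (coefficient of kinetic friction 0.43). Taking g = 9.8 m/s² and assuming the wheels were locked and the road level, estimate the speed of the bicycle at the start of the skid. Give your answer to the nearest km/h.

Initial speed ≈ 35 km/h

Deceleration a = μg = 0.43 × 9.8 = 4.214 m/s².
v = √(2a·d) = √(2 × 4.214 × 11) = √92.708 = 9.6285 m/s.
= 9.6285 × 3.6 = 34.663 km/h.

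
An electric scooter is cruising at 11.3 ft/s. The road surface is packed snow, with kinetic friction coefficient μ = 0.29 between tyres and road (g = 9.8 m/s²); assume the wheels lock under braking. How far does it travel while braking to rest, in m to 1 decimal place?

11.3 ft/s × 0.3048 = 3.4442 m/s.
a = μg = 0.29 × 9.8 = 2.842 m/s².
Braking distance = v²/(2a) = 3.4442² / (2 × 2.842) = 11.863 / 5.684 = 2.087 m.

Braking distance ≈ 2.1 m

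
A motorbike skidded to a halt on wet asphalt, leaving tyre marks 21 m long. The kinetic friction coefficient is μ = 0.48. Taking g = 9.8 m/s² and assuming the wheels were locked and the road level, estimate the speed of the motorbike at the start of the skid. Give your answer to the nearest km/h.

Deceleration a = μg = 0.48 × 9.8 = 4.704 m/s².
v = √(2a·d) = √(2 × 4.704 × 21) = √197.568 = 14.0559 m/s.
= 14.0559 × 3.6 = 50.601 km/h.

Initial speed ≈ 51 km/h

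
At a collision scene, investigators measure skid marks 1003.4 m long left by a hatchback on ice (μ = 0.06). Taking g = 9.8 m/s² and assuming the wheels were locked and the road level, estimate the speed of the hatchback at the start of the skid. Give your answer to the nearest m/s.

Deceleration a = μg = 0.06 × 9.8 = 0.588 m/s².
v = √(2a·d) = √(2 × 0.588 × 1003.4) = √1179.998 = 34.3511 m/s.

Initial speed ≈ 34 m/s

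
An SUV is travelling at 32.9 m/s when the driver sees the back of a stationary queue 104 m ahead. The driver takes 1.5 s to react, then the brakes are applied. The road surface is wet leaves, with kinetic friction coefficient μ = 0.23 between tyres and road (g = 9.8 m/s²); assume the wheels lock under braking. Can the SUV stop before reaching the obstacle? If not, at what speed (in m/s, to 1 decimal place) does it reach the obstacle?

No — it strikes the obstacle at 28.9 m/s

a = μg = 0.23 × 9.8 = 2.254 m/s².
Reaction distance = 32.9000 × 1.5 = 49.350 m.
Braking distance needed to stop: v²/(2a) = 1082.410 / 4.508 = 240.109 m, so total needed = 49.350 + 240.109 = 289.459 m > 104 m — it cannot stop.
Distance remaining when braking begins: 104 − 49.350 = 54.650 m.
v² = v₀² − 2a·d = 1082.410 − 2 × 2.254 × 54.650 = 836.048 m²/s².
v = √836.048 = 28.914 m/s.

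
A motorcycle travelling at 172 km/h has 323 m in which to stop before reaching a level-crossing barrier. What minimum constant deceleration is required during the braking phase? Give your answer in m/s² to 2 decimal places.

172 km/h ÷ 3.6 = 47.7778 m/s.
v² = 2a·d ⇒ a = v²/(2d) = 47.7778² / (2 × 323.000) = 2282.718 / 646.000 = 3.5336 m/s².

Required deceleration ≈ 3.53 m/s²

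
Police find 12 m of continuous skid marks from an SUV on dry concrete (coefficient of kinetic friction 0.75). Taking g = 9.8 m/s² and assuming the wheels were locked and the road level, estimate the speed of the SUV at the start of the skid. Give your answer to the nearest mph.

Deceleration a = μg = 0.75 × 9.8 = 7.350 m/s².
v = √(2a·d) = √(2 × 7.350 × 12) = √176.400 = 13.2816 m/s.
= 13.2816 ÷ 0.44704 = 29.710 mph.

Initial speed ≈ 30 mph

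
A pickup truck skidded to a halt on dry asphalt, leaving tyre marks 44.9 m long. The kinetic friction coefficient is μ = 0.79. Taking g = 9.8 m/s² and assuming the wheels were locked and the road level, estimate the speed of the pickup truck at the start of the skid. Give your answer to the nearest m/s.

Initial speed ≈ 26 m/s

Deceleration a = μg = 0.79 × 9.8 = 7.742 m/s².
v = √(2a·d) = √(2 × 7.742 × 44.9) = √695.232 = 26.3673 m/s.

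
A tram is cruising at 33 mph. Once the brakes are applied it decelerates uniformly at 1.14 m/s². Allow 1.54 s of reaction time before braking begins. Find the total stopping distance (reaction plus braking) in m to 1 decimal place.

Total stopping distance ≈ 118.2 m

33 mph × 0.44704 = 14.7523 m/s.
Reaction distance = v·t_r = 14.7523 × 1.54 = 22.719 m.
Braking distance = v²/(2a) = 14.7523² / (2 × 1.140) = 217.630 / 2.280 = 95.452 m.
Total = 22.719 + 95.452 = 118.171 m.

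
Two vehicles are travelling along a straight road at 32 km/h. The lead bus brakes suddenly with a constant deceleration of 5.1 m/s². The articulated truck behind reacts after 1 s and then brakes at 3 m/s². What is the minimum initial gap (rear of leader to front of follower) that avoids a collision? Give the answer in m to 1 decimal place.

32 km/h ÷ 3.6 = 8.8889 m/s.
Leader travels v²/(2a_L) = 79.013 / 10.200 = 7.746 m before stopping.
Follower covers v·t_r = 8.8889 × 1 = 8.889 m while reacting, then v²/(2a_F) = 79.013 / 6.000 = 13.169 m while braking, for a total of 8.889 + 13.169 = 22.058 m.
Since a_F ≤ a_L and the follower starts braking later, the follower is never slower than the leader, so the closest approach is when both have stopped.
Minimum gap = 22.058 − 7.746 = 14.312 m.

Minimum gap ≈ 14.3 m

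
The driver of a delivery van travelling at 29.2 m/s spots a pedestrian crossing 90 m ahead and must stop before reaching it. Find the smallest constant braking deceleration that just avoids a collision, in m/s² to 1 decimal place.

Required deceleration ≈ 4.7 m/s²

v² = 2a·d ⇒ a = v²/(2d) = 29.2000² / (2 × 90.000) = 852.640 / 180.000 = 4.7369 m/s².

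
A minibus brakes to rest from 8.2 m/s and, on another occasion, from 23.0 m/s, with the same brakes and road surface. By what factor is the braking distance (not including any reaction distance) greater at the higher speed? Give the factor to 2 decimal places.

Braking distance d = v²/(2a), so with a fixed, d ∝ v².
Factor = (23.0/8.2)² = 2.8049² = 7.8675.

Factor ≈ 7.87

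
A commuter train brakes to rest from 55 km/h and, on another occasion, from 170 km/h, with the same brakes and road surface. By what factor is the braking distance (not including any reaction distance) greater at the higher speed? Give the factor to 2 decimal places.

Factor ≈ 9.55

Braking distance d = v²/(2a), so with a fixed, d ∝ v².
Factor = (170/55)² = 3.0909² = 9.5537.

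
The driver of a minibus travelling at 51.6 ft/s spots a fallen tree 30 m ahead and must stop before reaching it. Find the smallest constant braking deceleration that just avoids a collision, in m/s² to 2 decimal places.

Required deceleration ≈ 4.12 m/s²

51.6 ft/s × 0.3048 = 15.7277 m/s.
v² = 2a·d ⇒ a = v²/(2d) = 15.7277² / (2 × 30.000) = 247.361 / 60.000 = 4.1227 m/s².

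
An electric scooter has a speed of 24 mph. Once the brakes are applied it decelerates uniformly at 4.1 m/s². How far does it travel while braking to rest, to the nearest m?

Braking distance ≈ 14 m

24 mph × 0.44704 = 10.7290 m/s.
Braking distance = v²/(2a) = 10.7290² / (2 × 4.100) = 115.111 / 8.200 = 14.038 m.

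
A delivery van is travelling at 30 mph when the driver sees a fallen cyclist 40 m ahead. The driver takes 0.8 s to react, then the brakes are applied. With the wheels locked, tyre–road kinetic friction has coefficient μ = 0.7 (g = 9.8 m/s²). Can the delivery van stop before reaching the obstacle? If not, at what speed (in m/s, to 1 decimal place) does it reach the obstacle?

Yes — it stops about 16.2 m short of the obstacle, so it never reaches it

30 mph × 0.44704 = 13.4112 m/s.
a = μg = 0.7 × 9.8 = 6.860 m/s².
Reaction distance = 13.4112 × 0.8 = 10.729 m.
Braking distance = v²/(2a) = 179.860 / 13.720 = 13.109 m.
Total stopping distance = 10.729 + 13.109 = 23.838 m, vs 40 m available — it stops with 40 − 23.838 = 16.162 m to spare.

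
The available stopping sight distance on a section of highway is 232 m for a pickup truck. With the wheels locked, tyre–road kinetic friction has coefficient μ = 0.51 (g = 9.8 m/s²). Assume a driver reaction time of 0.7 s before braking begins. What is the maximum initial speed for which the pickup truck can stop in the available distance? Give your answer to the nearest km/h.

a = μg = 0.51 × 9.8 = 4.998 m/s².
Stopping distance: v·t_r + v²/(2a) = 232 with t_r = 0.7 s and a = 4.998 m/s².
So v² + 6.997 v − 2319.07 = 0.
Positive root: v = −a·t_r + √((a·t_r)² + 2a·d) = −3.499 + √(12.243 + 2319.07) = 44.7847 m/s.
44.7847 m/s × 3.6 = 161.225 km/h.

Maximum speed ≈ 161 km/h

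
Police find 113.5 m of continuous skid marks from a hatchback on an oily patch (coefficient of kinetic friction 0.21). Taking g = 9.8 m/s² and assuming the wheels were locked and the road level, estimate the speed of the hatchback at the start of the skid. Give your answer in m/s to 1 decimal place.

Deceleration a = μg = 0.21 × 9.8 = 2.058 m/s².
v = √(2a·d) = √(2 × 2.058 × 113.5) = √467.166 = 21.6140 m/s.

Initial speed ≈ 21.6 m/s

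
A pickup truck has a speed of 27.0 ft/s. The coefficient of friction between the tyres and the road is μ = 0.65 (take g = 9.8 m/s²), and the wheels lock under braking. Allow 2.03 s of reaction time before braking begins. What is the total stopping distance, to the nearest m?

27 ft/s × 0.3048 = 8.2296 m/s.
a = μg = 0.65 × 9.8 = 6.370 m/s².
Reaction distance = v·t_r = 8.2296 × 2.03 = 16.706 m.
Braking distance = v²/(2a) = 8.2296² / (2 × 6.370) = 67.726 / 12.740 = 5.316 m.
Total = 16.706 + 5.316 = 22.022 m.

Total stopping distance ≈ 22 m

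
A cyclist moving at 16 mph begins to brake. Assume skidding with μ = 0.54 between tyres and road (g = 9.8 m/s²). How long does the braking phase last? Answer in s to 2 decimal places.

16 mph × 0.44704 = 7.1526 m/s.
a = μg = 0.54 × 9.8 = 5.292 m/s².
Braking time = v/a = 7.1526 / 5.292 = 1.352 s.

Braking time ≈ 1.35 s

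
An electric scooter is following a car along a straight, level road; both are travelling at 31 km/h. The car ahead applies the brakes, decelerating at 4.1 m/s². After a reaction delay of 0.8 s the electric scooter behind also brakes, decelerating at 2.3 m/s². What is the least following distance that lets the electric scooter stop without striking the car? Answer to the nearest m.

31 km/h ÷ 3.6 = 8.6111 m/s.
Leader travels v²/(2a_L) = 74.151 / 8.200 = 9.043 m before stopping.
Follower covers v·t_r = 8.6111 × 0.8 = 6.889 m while reacting, then v²/(2a_F) = 74.151 / 4.600 = 16.120 m while braking, for a total of 6.889 + 16.120 = 23.009 m.
Since a_F ≤ a_L and the follower starts braking later, the follower is never slower than the leader, so the closest approach is when both have stopped.
Minimum gap = 23.009 − 9.043 = 13.966 m.

Minimum gap ≈ 14 m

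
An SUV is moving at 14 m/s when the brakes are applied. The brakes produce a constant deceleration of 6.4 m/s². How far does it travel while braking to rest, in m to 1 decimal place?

Braking distance = v²/(2a) = 14.0000² / (2 × 6.400) = 196.000 / 12.800 = 15.312 m.

Braking distance ≈ 15.3 m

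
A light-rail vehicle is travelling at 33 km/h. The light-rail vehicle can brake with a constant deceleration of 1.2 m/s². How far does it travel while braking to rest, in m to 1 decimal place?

33 km/h ÷ 3.6 = 9.1667 m/s.
Braking distance = v²/(2a) = 9.1667² / (2 × 1.200) = 84.028 / 2.400 = 35.012 m.

Braking distance ≈ 35.0 m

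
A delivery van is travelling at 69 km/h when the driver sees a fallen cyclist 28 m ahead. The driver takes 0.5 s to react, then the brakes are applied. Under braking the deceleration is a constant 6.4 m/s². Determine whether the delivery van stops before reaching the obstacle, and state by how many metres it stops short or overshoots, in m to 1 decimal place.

69 km/h ÷ 3.6 = 19.1667 m/s.
Reaction distance = 19.1667 × 0.5 = 9.583 m.
Braking distance = v²/(2a) = 367.362 / 12.800 = 28.700 m.
Total stopping distance = 9.583 + 28.700 = 38.283 m, vs 28 m available — it cannot stop in time and overshoots by 38.283 − 28 = 10.283 m.

No — it overshoots by 10.3 m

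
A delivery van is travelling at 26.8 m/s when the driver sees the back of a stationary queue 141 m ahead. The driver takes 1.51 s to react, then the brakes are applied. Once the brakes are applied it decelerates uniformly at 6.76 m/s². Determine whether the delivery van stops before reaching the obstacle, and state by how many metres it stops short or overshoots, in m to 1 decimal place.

Yes — it stops 47.4 m short of the obstacle

Reaction distance = 26.8000 × 1.51 = 40.468 m.
Braking distance = v²/(2a) = 718.240 / 13.520 = 53.124 m.
Total stopping distance = 40.468 + 53.124 = 93.592 m, vs 141 m available — it stops with 141 − 93.592 = 47.408 m to spare.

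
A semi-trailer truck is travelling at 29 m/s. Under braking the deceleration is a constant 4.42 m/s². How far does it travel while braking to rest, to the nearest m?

Braking distance ≈ 95 m

Braking distance = v²/(2a) = 29.0000² / (2 × 4.420) = 841.000 / 8.840 = 95.136 m.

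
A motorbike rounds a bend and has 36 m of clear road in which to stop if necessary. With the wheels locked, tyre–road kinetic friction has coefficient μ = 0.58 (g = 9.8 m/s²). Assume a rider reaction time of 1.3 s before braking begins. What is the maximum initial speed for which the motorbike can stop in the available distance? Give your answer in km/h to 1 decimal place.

a = μg = 0.58 × 9.8 = 5.684 m/s².
Stopping distance: v·t_r + v²/(2a) = 36 with t_r = 1.3 s and a = 5.684 m/s².
So v² + 14.778 v − 409.25 = 0.
Positive root: v = −a·t_r + √((a·t_r)² + 2a·d) = −7.389 + √(54.597 + 409.25) = 14.1481 m/s.
14.1481 m/s × 3.6 = 50.933 km/h.

Maximum speed ≈ 50.9 km/h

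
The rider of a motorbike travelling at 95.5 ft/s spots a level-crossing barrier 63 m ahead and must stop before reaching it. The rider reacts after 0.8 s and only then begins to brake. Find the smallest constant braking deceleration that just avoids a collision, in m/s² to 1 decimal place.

Required deceleration ≈ 10.7 m/s²

95.5 ft/s × 0.3048 = 29.1084 m/s.
Distance covered during reaction = 29.1084 × 0.8 = 23.287 m.
Distance available for braking: 63 − 23.287 = 39.713 m.
v² = 2a·d ⇒ a = v²/(2d) = 29.1084² / (2 × 39.713) = 847.299 / 79.426 = 10.6678 m/s².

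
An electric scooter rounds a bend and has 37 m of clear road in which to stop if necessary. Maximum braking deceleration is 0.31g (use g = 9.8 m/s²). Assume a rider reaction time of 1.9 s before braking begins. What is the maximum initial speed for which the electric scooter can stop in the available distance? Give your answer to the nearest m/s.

Maximum speed ≈ 10 m/s

a = 0.31 × 9.8 = 3.038 m/s².
Stopping distance: v·t_r + v²/(2a) = 37 with t_r = 1.9 s and a = 3.038 m/s².
So v² + 11.544 v − 224.81 = 0.
Positive root: v = −a·t_r + √((a·t_r)² + 2a·d) = −5.772 + √(33.316 + 224.81) = 10.2943 m/s.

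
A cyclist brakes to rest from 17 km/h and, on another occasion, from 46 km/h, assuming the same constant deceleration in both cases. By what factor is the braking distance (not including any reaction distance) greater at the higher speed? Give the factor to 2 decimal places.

Braking distance d = v²/(2a), so with a fixed, d ∝ v².
Factor = (46/17)² = 2.7059² = 7.3219.

Factor ≈ 7.32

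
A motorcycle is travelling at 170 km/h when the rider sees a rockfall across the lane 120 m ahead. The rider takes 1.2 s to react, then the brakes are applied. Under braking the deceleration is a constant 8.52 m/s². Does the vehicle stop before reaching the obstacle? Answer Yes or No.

170 km/h ÷ 3.6 = 47.2222 m/s.
Reaction distance = 47.2222 × 1.2 = 56.667 m.
Braking distance = v²/(2a) = 2229.936 / 17.040 = 130.865 m.
Total stopping distance = 56.667 + 130.865 = 187.532 m, vs 120 m available — it cannot stop in time and overshoots by 187.532 − 120 = 67.532 m.

No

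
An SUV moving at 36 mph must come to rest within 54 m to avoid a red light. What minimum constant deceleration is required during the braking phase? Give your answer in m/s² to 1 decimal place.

36 mph × 0.44704 = 16.0934 m/s.
v² = 2a·d ⇒ a = v²/(2d) = 16.0934² / (2 × 54.000) = 258.998 / 108.000 = 2.3981 m/s².

Required deceleration ≈ 2.4 m/s²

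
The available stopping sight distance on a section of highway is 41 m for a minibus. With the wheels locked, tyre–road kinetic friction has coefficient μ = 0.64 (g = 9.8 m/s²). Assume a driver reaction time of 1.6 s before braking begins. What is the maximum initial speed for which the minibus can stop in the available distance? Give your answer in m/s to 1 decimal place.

Maximum speed ≈ 14.8 m/s

a = μg = 0.64 × 9.8 = 6.272 m/s².
Stopping distance: v·t_r + v²/(2a) = 41 with t_r = 1.6 s and a = 6.272 m/s².
So v² + 20.070 v − 514.30 = 0.
Positive root: v = −a·t_r + √((a·t_r)² + 2a·d) = −10.035 + √(100.701 + 514.30) = 14.7642 m/s.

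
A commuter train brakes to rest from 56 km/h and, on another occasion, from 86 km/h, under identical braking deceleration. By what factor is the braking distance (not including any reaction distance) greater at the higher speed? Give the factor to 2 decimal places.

Factor ≈ 2.36

Braking distance d = v²/(2a), so with a fixed, d ∝ v².
Factor = (86/56)² = 1.5357² = 2.3584.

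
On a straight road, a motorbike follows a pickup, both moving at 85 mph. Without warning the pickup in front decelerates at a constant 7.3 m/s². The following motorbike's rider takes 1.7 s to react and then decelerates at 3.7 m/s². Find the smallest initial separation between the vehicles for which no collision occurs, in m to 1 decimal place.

85 mph × 0.44704 = 37.9984 m/s.
Leader travels v²/(2a_L) = 1443.878 / 14.600 = 98.896 m before stopping.
Follower covers v·t_r = 37.9984 × 1.7 = 64.597 m while reacting, then v²/(2a_F) = 1443.878 / 7.400 = 195.119 m while braking, for a total of 64.597 + 195.119 = 259.716 m.
Since a_F ≤ a_L and the follower starts braking later, the follower is never slower than the leader, so the closest approach is when both have stopped.
Minimum gap = 259.716 − 98.896 = 160.820 m.

Minimum gap ≈ 160.8 m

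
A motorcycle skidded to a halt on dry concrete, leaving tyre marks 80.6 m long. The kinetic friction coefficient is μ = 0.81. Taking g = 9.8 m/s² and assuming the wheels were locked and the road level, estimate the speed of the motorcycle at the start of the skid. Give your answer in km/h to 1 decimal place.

Deceleration a = μg = 0.81 × 9.8 = 7.938 m/s².
v = √(2a·d) = √(2 × 7.938 × 80.6) = √1279.606 = 35.7716 m/s.
= 35.7716 × 3.6 = 128.778 km/h.

Initial speed ≈ 128.8 km/h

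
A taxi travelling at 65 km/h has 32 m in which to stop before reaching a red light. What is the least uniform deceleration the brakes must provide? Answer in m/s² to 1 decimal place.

Required deceleration ≈ 5.1 m/s²

65 km/h ÷ 3.6 = 18.0556 m/s.
v² = 2a·d ⇒ a = v²/(2d) = 18.0556² / (2 × 32.000) = 326.005 / 64.000 = 5.0938 m/s².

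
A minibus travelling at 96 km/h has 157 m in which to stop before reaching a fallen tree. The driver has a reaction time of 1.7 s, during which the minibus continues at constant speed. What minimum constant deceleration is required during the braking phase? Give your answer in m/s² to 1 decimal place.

96 km/h ÷ 3.6 = 26.6667 m/s.
Distance covered during reaction = 26.6667 × 1.7 = 45.333 m.
Distance available for braking: 157 − 45.333 = 111.667 m.
v² = 2a·d ⇒ a = v²/(2d) = 26.6667² / (2 × 111.667) = 711.113 / 223.334 = 3.1841 m/s².

Required deceleration ≈ 3.2 m/s²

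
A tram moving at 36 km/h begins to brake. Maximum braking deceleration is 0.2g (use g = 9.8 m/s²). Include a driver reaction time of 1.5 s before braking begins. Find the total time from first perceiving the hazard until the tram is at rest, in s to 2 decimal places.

Total time ≈ 6.60 s

36 km/h ÷ 3.6 = 10.0000 m/s.
a = 0.2 × 9.8 = 1.960 m/s².
Braking time = v/a = 10.0000 / 1.960 = 5.102 s.
Total = 1.5 + 5.102 = 6.602 s.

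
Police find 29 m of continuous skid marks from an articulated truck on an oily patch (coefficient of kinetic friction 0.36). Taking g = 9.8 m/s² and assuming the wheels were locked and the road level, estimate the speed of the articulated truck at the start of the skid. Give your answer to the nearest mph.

Initial speed ≈ 32 mph

Deceleration a = μg = 0.36 × 9.8 = 3.528 m/s².
v = √(2a·d) = √(2 × 3.528 × 29) = √204.624 = 14.3047 m/s.
= 14.3047 ÷ 0.44704 = 31.999 mph.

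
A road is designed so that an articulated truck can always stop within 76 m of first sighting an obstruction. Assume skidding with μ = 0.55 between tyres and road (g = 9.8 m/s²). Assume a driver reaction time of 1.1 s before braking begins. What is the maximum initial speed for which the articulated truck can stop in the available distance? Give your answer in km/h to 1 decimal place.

a = μg = 0.55 × 9.8 = 5.390 m/s².
Stopping distance: v·t_r + v²/(2a) = 76 with t_r = 1.1 s and a = 5.390 m/s².
So v² + 11.858 v − 819.28 = 0.
Positive root: v = −a·t_r + √((a·t_r)² + 2a·d) = −5.929 + √(35.153 + 819.28) = 23.3017 m/s.
23.3017 m/s × 3.6 = 83.886 km/h.

Maximum speed ≈ 83.9 km/h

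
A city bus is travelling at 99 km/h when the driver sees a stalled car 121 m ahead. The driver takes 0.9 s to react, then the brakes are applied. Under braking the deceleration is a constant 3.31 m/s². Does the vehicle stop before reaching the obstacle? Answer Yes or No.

99 km/h ÷ 3.6 = 27.5000 m/s.
Reaction distance = 27.5000 × 0.9 = 24.750 m.
Braking distance = v²/(2a) = 756.250 / 6.620 = 114.237 m.
Total stopping distance = 24.750 + 114.237 = 138.987 m, vs 121 m available — it cannot stop in time and overshoots by 138.987 − 121 = 17.987 m.

No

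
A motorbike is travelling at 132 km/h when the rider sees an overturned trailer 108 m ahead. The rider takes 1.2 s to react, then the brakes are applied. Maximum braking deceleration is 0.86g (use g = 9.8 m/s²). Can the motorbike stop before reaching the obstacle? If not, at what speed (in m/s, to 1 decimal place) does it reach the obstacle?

No — it strikes the obstacle at 16.3 m/s

132 km/h ÷ 3.6 = 36.6667 m/s.
a = 0.86 × 9.8 = 8.428 m/s².
Reaction distance = 36.6667 × 1.2 = 44.000 m.
Braking distance needed to stop: v²/(2a) = 1344.447 / 16.856 = 79.761 m, so total needed = 44.000 + 79.761 = 123.761 m > 108 m — it cannot stop.
Distance remaining when braking begins: 108 − 44.000 = 64.000 m.
v² = v₀² − 2a·d = 1344.447 − 2 × 8.428 × 64.000 = 265.663 m²/s².
v = √265.663 = 16.299 m/s.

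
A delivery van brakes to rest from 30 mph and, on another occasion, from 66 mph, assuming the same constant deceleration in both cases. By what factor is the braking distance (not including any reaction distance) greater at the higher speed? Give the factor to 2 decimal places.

Factor ≈ 4.84

Braking distance d = v²/(2a), so with a fixed, d ∝ v².
Factor = (66/30)² = 2.2000² = 4.8400.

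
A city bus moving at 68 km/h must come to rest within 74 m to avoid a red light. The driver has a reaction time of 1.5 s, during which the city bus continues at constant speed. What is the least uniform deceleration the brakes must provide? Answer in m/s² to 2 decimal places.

68 km/h ÷ 3.6 = 18.8889 m/s.
Distance covered during reaction = 18.8889 × 1.5 = 28.333 m.
Distance available for braking: 74 − 28.333 = 45.667 m.
v² = 2a·d ⇒ a = v²/(2d) = 18.8889² / (2 × 45.667) = 356.791 / 91.334 = 3.9064 m/s².

Required deceleration ≈ 3.91 m/s²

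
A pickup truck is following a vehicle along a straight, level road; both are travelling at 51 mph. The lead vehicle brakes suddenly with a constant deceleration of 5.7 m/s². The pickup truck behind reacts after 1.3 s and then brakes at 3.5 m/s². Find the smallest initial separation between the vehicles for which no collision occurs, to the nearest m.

Minimum gap ≈ 58 m

51 mph × 0.44704 = 22.7990 m/s.
Leader travels v²/(2a_L) = 519.794 / 11.400 = 45.596 m before stopping.
Follower covers v·t_r = 22.7990 × 1.3 = 29.639 m while reacting, then v²/(2a_F) = 519.794 / 7.000 = 74.256 m while braking, for a total of 29.639 + 74.256 = 103.895 m.
Since a_F ≤ a_L and the follower starts braking later, the follower is never slower than the leader, so the closest approach is when both have stopped.
Minimum gap = 103.895 − 45.596 = 58.299 m.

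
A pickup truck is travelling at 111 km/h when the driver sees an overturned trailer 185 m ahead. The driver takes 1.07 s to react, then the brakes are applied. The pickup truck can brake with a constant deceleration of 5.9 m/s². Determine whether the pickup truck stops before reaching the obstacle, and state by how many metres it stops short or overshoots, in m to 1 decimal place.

111 km/h ÷ 3.6 = 30.8333 m/s.
Reaction distance = 30.8333 × 1.07 = 32.992 m.
Braking distance = v²/(2a) = 950.692 / 11.800 = 80.567 m.
Total stopping distance = 32.992 + 80.567 = 113.559 m, vs 185 m available — it stops with 185 − 113.559 = 71.441 m to spare.

Yes — it stops 71.4 m short of the obstacle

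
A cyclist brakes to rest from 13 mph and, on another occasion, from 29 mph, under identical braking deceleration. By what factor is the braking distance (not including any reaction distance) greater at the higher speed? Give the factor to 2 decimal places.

Braking distance d = v²/(2a), so with a fixed, d ∝ v².
Factor = (29/13)² = 2.2308² = 4.9765.

Factor ≈ 4.98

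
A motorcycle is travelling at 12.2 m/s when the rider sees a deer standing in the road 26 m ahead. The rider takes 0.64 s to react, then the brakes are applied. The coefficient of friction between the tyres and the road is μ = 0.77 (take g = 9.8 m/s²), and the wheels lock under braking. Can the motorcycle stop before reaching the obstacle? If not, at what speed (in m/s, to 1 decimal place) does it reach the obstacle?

a = μg = 0.77 × 9.8 = 7.546 m/s².
Reaction distance = 12.2000 × 0.64 = 7.808 m.
Braking distance = v²/(2a) = 148.840 / 15.092 = 9.862 m.
Total stopping distance = 7.808 + 9.862 = 17.670 m, vs 26 m available — it stops with 26 − 17.670 = 8.330 m to spare.

Yes — it stops about 8.3 m short of the obstacle, so it never reaches it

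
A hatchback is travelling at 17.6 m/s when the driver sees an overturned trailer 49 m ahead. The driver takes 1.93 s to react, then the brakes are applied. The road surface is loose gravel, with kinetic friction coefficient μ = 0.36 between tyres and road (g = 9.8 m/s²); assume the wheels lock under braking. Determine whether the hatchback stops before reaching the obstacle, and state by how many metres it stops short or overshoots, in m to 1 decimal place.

a = μg = 0.36 × 9.8 = 3.528 m/s².
Reaction distance = 17.6000 × 1.93 = 33.968 m.
Braking distance = v²/(2a) = 309.760 / 7.056 = 43.900 m.
Total stopping distance = 33.968 + 43.900 = 77.868 m, vs 49 m available — it cannot stop in time and overshoots by 77.868 − 49 = 28.868 m.

No — it overshoots by 28.9 m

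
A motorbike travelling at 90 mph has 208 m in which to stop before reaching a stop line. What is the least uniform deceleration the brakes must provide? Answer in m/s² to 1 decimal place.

Required deceleration ≈ 3.9 m/s²

90 mph × 0.44704 = 40.2336 m/s.
v² = 2a·d ⇒ a = v²/(2d) = 40.2336² / (2 × 208.000) = 1618.743 / 416.000 = 3.8912 m/s².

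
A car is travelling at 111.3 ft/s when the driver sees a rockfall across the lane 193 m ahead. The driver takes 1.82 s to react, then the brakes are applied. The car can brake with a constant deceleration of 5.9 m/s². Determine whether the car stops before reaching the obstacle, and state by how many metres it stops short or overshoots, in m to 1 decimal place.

Yes — it stops 33.7 m short of the obstacle

111.3 ft/s × 0.3048 = 33.9242 m/s.
Reaction distance = 33.9242 × 1.82 = 61.742 m.
Braking distance = v²/(2a) = 1150.851 / 11.800 = 97.530 m.
Total stopping distance = 61.742 + 97.530 = 159.272 m, vs 193 m available — it stops with 193 − 159.272 = 33.728 m to spare.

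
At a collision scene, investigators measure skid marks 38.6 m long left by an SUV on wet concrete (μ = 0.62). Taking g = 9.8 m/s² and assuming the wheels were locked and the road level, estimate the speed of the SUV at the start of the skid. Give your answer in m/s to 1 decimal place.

Deceleration a = μg = 0.62 × 9.8 = 6.076 m/s².
v = √(2a·d) = √(2 × 6.076 × 38.6) = √469.067 = 21.6580 m/s.

Initial speed ≈ 21.7 m/s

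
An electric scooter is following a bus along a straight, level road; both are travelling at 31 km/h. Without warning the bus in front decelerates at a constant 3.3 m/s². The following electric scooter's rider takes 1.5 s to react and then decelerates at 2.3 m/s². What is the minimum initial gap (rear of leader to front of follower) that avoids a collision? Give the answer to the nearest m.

31 km/h ÷ 3.6 = 8.6111 m/s.
Leader travels v²/(2a_L) = 74.151 / 6.600 = 11.235 m before stopping.
Follower covers v·t_r = 8.6111 × 1.5 = 12.917 m while reacting, then v²/(2a_F) = 74.151 / 4.600 = 16.120 m while braking, for a total of 12.917 + 16.120 = 29.037 m.
Since a_F ≤ a_L and the follower starts braking later, the follower is never slower than the leader, so the closest approach is when both have stopped.
Minimum gap = 29.037 − 11.235 = 17.802 m.

Minimum gap ≈ 18 m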